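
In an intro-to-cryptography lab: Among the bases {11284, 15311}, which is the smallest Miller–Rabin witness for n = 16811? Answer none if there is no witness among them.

none

n − 1 = 16810 = 2^1 · 8405, so s = 1 and d = 8405.
Base 11284: x_0 = 11284^8405 mod 16811 = 16810. x_0 = 16810 ≡ −1, so 11284 is not a witness.
Base 15311: x_0 = 15311^8405 mod 16811 = 16810. x_0 = 16810 ≡ −1, so 15311 is not a witness.
No listed base is a witness for 16811.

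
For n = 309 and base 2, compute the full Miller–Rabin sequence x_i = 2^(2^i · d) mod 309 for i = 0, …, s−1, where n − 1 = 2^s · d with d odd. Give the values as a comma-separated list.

38, 208

n − 1 = 308 = 2^2 · 77, so s = 2 and d = 77.
x_0 = 2^77 mod 309 = 38.
x_1 = 38^2 mod 309 = 208.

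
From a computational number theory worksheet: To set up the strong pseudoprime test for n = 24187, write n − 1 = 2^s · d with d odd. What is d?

Halving: 24186 → 12093; 12093 is odd.
So 24186 = 2^1 · 12093.

12093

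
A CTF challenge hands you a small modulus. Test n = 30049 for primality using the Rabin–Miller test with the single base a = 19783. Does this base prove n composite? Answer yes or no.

yes

n − 1 = 30048 = 2^5 · 939, so s = 5 and d = 939.
By repeated squaring, 19783^939 ≡ 11837 (mod 30049).
x_0 = 19783^939 mod 30049 = 11837.
x_0 is neither 1 nor 30048, so continue squaring.
x_1 = 11837^2 mod 30049 = 26131.
x_2 = 26131^2 mod 30049 = 25734.
x_3 = 25734^2 mod 30049 = 18894.
x_4 = 18894^2 mod 30049 = 1116.
Reached i = s−1 = 4 without hitting −1: 19783 is a Miller–Rabin witness and 30049 is composite.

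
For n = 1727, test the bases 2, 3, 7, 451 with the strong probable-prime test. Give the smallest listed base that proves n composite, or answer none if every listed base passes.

2

n − 1 = 1726 = 2^1 · 863, so s = 1 and d = 863.
Base 2: x_0 = 2^863 mod 1727 = 910. x_0 ∉ {1, 1726} and s = 1, so 2 is a Miller–Rabin witness and 1727 is composite.
Base 3: x_0 = 3^863 mod 1727 = 1028. x_0 ∉ {1, 1726} and s = 1, so 3 is a Miller–Rabin witness and 1727 is composite.
Base 7: x_0 = 7^863 mod 1727 = 1091. x_0 ∉ {1, 1726} and s = 1, so 7 is a Miller–Rabin witness and 1727 is composite.
Base 451: x_0 = 451^863 mod 1727 = 968. x_0 ∉ {1, 1726} and s = 1, so 451 is a Miller–Rabin witness and 1727 is composite.
The smallest witness among the given bases is 2.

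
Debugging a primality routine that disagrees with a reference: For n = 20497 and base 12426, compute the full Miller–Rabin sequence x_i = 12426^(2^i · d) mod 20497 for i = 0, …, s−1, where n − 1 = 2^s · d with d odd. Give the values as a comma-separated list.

735, 7303, 615, 9279

n − 1 = 20496 = 2^4 · 1281, so s = 4 and d = 1281.
x_0 = 12426^1281 mod 20497 = 735.
x_1 = 735^2 mod 20497 = 7303.
x_2 = 7303^2 mod 20497 = 615.
x_3 = 615^2 mod 20497 = 9279.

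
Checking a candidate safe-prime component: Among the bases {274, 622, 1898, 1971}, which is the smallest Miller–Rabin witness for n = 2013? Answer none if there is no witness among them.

274

n − 1 = 2012 = 2^2 · 503, so s = 2 and d = 503.
Base 274: x_0 = 274^503 mod 2013 = 1165. x_0 is neither 1 nor 2012, so continue squaring. x_1 = 1165^2 mod 2013 = 463. Reached i = s−1 = 1 without hitting −1: 274 is a Miller–Rabin witness and 2013 is composite.
Base 622: x_0 = 622^503 mod 2013 = 931. x_0 is neither 1 nor 2012, so continue squaring. x_1 = 931^2 mod 2013 = 1171. Reached i = s−1 = 1 without hitting −1: 622 is a Miller–Rabin witness and 2013 is composite.
Base 1898: x_0 = 1898^503 mod 2013 = 1481. x_0 is neither 1 nor 2012, so continue squaring. x_1 = 1481^2 mod 2013 = 1204. Reached i = s−1 = 1 without hitting −1: 1898 is a Miller–Rabin witness and 2013 is composite.
Base 1971: x_0 = 1971^503 mod 2013 = 1449. x_0 is neither 1 nor 2012, so continue squaring. x_1 = 1449^2 mod 2013 = 42. Reached i = s−1 = 1 without hitting −1: 1971 is a Miller–Rabin witness and 2013 is composite.
The smallest witness among the given bases is 274.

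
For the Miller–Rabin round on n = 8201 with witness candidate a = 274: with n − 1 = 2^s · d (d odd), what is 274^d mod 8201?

3826

n − 1 = 8200 = 2^3 · 1025, so s = 3 and d = 1025.
By repeated squaring, 274^1025 ≡ 3826 (mod 8201).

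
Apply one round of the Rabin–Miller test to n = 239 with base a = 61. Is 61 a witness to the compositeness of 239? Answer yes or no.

n − 1 = 238 = 2^1 · 119, so s = 1 and d = 119.
By repeated squaring, 61^119 ≡ 1 (mod 239).
x_0 = 61^119 mod 239 = 1.
x_0 = 1, so 61 is not a witness.

no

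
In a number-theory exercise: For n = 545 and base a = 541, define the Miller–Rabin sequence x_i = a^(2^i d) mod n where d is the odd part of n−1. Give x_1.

n − 1 = 544 = 2^5 · 17, so s = 5 and d = 17.
Repeated squaring mod 545: 541^1 ≡ 541, 541^2 ≡ 16, 541^4 ≡ 256, 541^8 ≡ 136, 541^16 ≡ 511.
17 = 16 + 1, so 541^17 ≡ 511·541 ≡ 136 (mod 545).
x_0 = 136.
x_1 = 136^2 mod 545 = 511.

511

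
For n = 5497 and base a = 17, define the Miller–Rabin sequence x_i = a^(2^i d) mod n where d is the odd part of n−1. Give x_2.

591

n − 1 = 5496 = 2^3 · 687, so s = 3 and d = 687.
Repeated squaring mod 5497: 17^1 ≡ 17, 17^2 ≡ 289, 17^4 ≡ 1066, 17^8 ≡ 3974, 17^16 ≡ 5292, 17^32 ≡ 3546, 17^64 ≡ 2477, 17^128 ≡ 877, 17^256 ≡ 5046, 17^512 ≡ 12.
687 = 512 + 128 + 32 + 8 + 4 + 2 + 1, so 17^687 ≡ 12·877·3546·3974·1066·289·17 ≡ 3678 (mod 5497).
x_0 = 3678.
x_1 = 3678^2 mod 5497 = 5064.
x_2 = 5064^2 mod 5497 = 591.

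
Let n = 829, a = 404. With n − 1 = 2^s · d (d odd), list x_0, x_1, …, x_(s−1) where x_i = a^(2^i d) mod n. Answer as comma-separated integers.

828, 1

n − 1 = 828 = 2^2 · 207, so s = 2 and d = 207.
x_0 = 404^207 mod 829 = 828.
x_1 = 828^2 mod 829 = 1.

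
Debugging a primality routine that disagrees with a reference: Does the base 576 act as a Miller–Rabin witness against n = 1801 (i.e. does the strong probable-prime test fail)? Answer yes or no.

n − 1 = 1800 = 2^3 · 225, so s = 3 and d = 225.
x_0 = 576^225 mod 1801 = 1.
x_0 = 1, so 576 is not a witness.

no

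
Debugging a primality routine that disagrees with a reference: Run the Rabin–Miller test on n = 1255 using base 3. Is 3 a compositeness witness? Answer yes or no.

n − 1 = 1254 = 2^1 · 627, so s = 1 and d = 627.
Repeated squaring mod 1255: 3^1 ≡ 3, 3^2 ≡ 9, 3^4 ≡ 81, 3^8 ≡ 286, 3^16 ≡ 221, 3^32 ≡ 1151, 3^64 ≡ 776, 3^128 ≡ 1031, 3^256 ≡ 1231, 3^512 ≡ 576.
627 = 512 + 64 + 32 + 16 + 2 + 1, so 3^627 ≡ 576·776·1151·221·9·3 ≡ 762 (mod 1255).
x_0 = 3^627 mod 1255 = 762.
x_0 ∉ {1, 1254} and s = 1, so 3 is a Miller–Rabin witness and 1255 is composite.

yes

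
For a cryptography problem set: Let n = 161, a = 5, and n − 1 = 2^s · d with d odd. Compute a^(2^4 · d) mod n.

n − 1 = 160 = 2^5 · 5, so s = 5 and d = 5.
By repeated squaring, 5^5 ≡ 66 (mod 161).
x_0 = 66.
x_1 = 66^2 mod 161 = 9.
x_2 = 9^2 mod 161 = 81.
x_3 = 81^2 mod 161 = 121.
x_4 = 121^2 mod 161 = 151.

151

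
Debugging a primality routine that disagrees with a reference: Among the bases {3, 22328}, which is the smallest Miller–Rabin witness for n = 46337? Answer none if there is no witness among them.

n − 1 = 46336 = 2^8 · 181, so s = 8 and d = 181.
Base 3: x_0 = 3^181 mod 46337 = 28151. x_0 is neither 1 nor 46336, so continue squaring. x_1 = 28151^2 mod 46337 = 23427. x_2 = 23427^2 mod 46337 = 8901. x_3 = 8901^2 mod 46337 = 37868. x_4 = 37868^2 mod 46337 = 40622. x_5 = 40622^2 mod 46337 = 39977. x_6 = 39977^2 mod 46337 = 43736. x_7 = 43736^2 mod 46337 = 46336. x_7 ≡ −1, so 3 is not a witness.
Base 22328: x_0 = 22328^181 mod 46337 = 29423. x_0 is neither 1 nor 46336, so continue squaring. x_1 = 29423^2 mod 46337 = 45095. x_2 = 45095^2 mod 46337 = 13443. x_3 = 13443^2 mod 46337 = 46286. x_4 = 46286^2 mod 46337 = 2601. x_5 = 2601^2 mod 46337 = 46336. x_5 ≡ −1, so 22328 is not a witness.
No listed base is a witness for 46337.

none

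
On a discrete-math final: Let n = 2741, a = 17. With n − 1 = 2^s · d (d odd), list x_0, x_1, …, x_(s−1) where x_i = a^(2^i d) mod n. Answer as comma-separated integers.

2740, 1

n − 1 = 2740 = 2^2 · 685, so s = 2 and d = 685.
x_0 = 17^685 mod 2741 = 2740.
x_1 = 2740^2 mod 2741 = 1.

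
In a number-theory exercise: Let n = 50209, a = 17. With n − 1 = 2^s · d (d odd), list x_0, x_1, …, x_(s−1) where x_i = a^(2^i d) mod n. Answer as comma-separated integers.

13291, 15419, 5946, 7780, 26555

n − 1 = 50208 = 2^5 · 1569, so s = 5 and d = 1569.
x_0 = 17^1569 mod 50209 = 13291.
x_1 = 13291^2 mod 50209 = 15419.
x_2 = 15419^2 mod 50209 = 5946.
x_3 = 5946^2 mod 50209 = 7780.
x_4 = 7780^2 mod 50209 = 26555.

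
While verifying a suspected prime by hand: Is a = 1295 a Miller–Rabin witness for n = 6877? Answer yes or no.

yes

n − 1 = 6876 = 2^2 · 1719, so s = 2 and d = 1719.
x_0 = 1295^1719 mod 6877 = 3931.
x_0 is neither 1 nor 6876, so continue squaring.
x_1 = 3931^2 mod 6877 = 142.
Reached i = s−1 = 1 without hitting −1: 1295 is a Miller–Rabin witness and 6877 is composite.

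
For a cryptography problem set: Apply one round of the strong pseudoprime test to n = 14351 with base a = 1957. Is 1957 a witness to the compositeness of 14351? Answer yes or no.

yes

n − 1 = 14350 = 2^1 · 7175, so s = 1 and d = 7175.
x_0 = 1957^7175 mod 14351 = 12864.
x_0 ∉ {1, 14350} and s = 1, so 1957 is a Miller–Rabin witness and 14351 is composite.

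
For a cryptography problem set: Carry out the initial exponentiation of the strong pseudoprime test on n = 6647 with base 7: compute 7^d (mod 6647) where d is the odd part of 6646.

n − 1 = 6646 = 2^1 · 3323, so s = 1 and d = 3323.
7^3323 mod 6647 = 2445.

2445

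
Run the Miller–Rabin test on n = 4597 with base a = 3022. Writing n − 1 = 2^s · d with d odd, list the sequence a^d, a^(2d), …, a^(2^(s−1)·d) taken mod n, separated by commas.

2468, 4596

n − 1 = 4596 = 2^2 · 1149, so s = 2 and d = 1149.
x_0 = 3022^1149 mod 4597 = 2468.
x_1 = 2468^2 mod 4597 = 4596.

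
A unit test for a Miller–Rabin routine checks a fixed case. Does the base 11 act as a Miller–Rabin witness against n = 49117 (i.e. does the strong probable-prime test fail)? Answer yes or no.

no

n − 1 = 49116 = 2^2 · 12279, so s = 2 and d = 12279.
x_0 = 11^12279 mod 49117 = 36109.
x_0 is neither 1 nor 49116, so continue squaring.
x_1 = 36109^2 mod 49117 = 49116.
x_1 ≡ −1, so 11 is not a witness.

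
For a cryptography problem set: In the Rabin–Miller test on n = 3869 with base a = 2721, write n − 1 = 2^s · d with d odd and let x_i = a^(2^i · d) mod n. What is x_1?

n − 1 = 3868 = 2^2 · 967, so s = 2 and d = 967.
By repeated squaring, 2721^967 ≡ 571 (mod 3869).
x_0 = 571.
x_1 = 571^2 mod 3869 = 1045.

1045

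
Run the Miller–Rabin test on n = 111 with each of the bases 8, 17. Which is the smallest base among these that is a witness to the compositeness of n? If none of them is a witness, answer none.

8

n − 1 = 110 = 2^1 · 55, so s = 1 and d = 55.
Base 8: x_0 = 8^55 mod 111 = 29. x_0 ∉ {1, 110} and s = 1, so 8 is a Miller–Rabin witness and 111 is composite.
Base 17: x_0 = 17^55 mod 111 = 20. x_0 ∉ {1, 110} and s = 1, so 17 is a Miller–Rabin witness and 111 is composite.
The smallest witness among the given bases is 8.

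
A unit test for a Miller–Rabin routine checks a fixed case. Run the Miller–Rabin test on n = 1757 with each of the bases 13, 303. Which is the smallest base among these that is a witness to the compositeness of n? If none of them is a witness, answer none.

n − 1 = 1756 = 2^2 · 439, so s = 2 and d = 439.
Base 13: x_0 = 13^439 mod 1757 = 1042. x_0 is neither 1 nor 1756, so continue squaring. x_1 = 1042^2 mod 1757 = 1695. Reached i = s−1 = 1 without hitting −1: 13 is a Miller–Rabin witness and 1757 is composite.
Base 303: x_0 = 303^439 mod 1757 = 198. x_0 is neither 1 nor 1756, so continue squaring. x_1 = 198^2 mod 1757 = 550. Reached i = s−1 = 1 without hitting −1: 303 is a Miller–Rabin witness and 1757 is composite.
The smallest witness among the given bases is 13.

13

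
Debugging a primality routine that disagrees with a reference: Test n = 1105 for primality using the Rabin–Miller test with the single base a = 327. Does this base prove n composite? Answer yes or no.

no

n − 1 = 1104 = 2^4 · 69, so s = 4 and d = 69.
Repeated squaring mod 1105: 327^1 ≡ 327, 327^2 ≡ 849, 327^4 ≡ 341, 327^8 ≡ 256, 327^16 ≡ 341, 327^32 ≡ 256, 327^64 ≡ 341.
69 = 64 + 4 + 1, so 327^69 ≡ 341·341·327 ≡ 837 (mod 1105).
x_0 = 327^69 mod 1105 = 837.
x_0 is neither 1 nor 1104, so continue squaring.
x_1 = 837^2 mod 1105 = 1104.
x_1 ≡ −1, so 327 is not a witness.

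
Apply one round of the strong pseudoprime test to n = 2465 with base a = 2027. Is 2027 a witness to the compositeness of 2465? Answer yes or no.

n − 1 = 2464 = 2^5 · 77, so s = 5 and d = 77.
x_0 = 2027^77 mod 2465 = 157.
x_0 is neither 1 nor 2464, so continue squaring.
x_1 = 157^2 mod 2465 = 2464.
x_1 ≡ −1, so 2027 is not a witness.

no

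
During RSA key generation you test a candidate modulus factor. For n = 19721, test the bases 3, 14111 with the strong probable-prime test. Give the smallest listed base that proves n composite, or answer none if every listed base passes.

n − 1 = 19720 = 2^3 · 2465, so s = 3 and d = 2465.
Base 3: x_0 = 3^2465 mod 19721 = 7055. x_0 is neither 1 nor 19720, so continue squaring. x_1 = 7055^2 mod 19721 = 16942. x_2 = 16942^2 mod 19721 = 11930. Reached i = s−1 = 2 without hitting −1: 3 is a Miller–Rabin witness and 19721 is composite.
Base 14111: x_0 = 14111^2465 mod 19721 = 5579. x_0 is neither 1 nor 19720, so continue squaring. x_1 = 5579^2 mod 19721 = 5503. x_2 = 5503^2 mod 19721 = 11274. Reached i = s−1 = 2 without hitting −1: 14111 is a Miller–Rabin witness and 19721 is composite.
The smallest witness among the given bases is 3.

3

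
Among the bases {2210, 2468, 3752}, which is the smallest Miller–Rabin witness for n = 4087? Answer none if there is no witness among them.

n − 1 = 4086 = 2^1 · 2043, so s = 1 and d = 2043.
Base 2210: x_0 = 2210^2043 mod 4087 = 4086. x_0 = 4086 ≡ −1, so 2210 is not a witness.
Base 2468: x_0 = 2468^2043 mod 4087 = 3164. x_0 ∉ {1, 4086} and s = 1, so 2468 is a Miller–Rabin witness and 4087 is composite.
Base 3752: x_0 = 3752^2043 mod 4087 = 938. x_0 ∉ {1, 4086} and s = 1, so 3752 is a Miller–Rabin witness and 4087 is composite.
The smallest witness among the given bases is 2468.

2468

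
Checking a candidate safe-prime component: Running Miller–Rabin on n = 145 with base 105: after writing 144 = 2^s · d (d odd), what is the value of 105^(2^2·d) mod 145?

45

n − 1 = 144 = 2^4 · 9, so s = 4 and d = 9.
Repeated squaring mod 145: 105^1 ≡ 105, 105^2 ≡ 5, 105^4 ≡ 25, 105^8 ≡ 45.
9 = 8 + 1, so 105^9 ≡ 45·105 ≡ 85 (mod 145).
x_0 = 85.
x_1 = 85^2 mod 145 = 120.
x_2 = 120^2 mod 145 = 45.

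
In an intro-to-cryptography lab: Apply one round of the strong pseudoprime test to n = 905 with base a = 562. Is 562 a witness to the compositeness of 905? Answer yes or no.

no

n − 1 = 904 = 2^3 · 113, so s = 3 and d = 113.
x_0 = 562^113 mod 905 = 562.
x_0 is neither 1 nor 904, so continue squaring.
x_1 = 562^2 mod 905 = 904.
x_1 ≡ −1, so 562 is not a witness.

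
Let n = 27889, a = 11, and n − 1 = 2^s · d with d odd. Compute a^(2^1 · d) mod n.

n − 1 = 27888 = 2^4 · 1743, so s = 4 and d = 1743.
By repeated squaring, 11^1743 ≡ 12025 (mod 27889).
x_0 = 12025.
x_1 = 12025^2 mod 27889 = 24049.

24049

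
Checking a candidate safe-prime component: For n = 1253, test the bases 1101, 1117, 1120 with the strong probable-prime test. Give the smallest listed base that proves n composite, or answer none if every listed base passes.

n − 1 = 1252 = 2^2 · 313, so s = 2 and d = 313.
Base 1101: x_0 = 1101^313 mod 1253 = 107. x_0 is neither 1 nor 1252, so continue squaring. x_1 = 107^2 mod 1253 = 172. Reached i = s−1 = 1 without hitting −1: 1101 is a Miller–Rabin witness and 1253 is composite.
Base 1117: x_0 = 1117^313 mod 1253 = 116. x_0 is neither 1 nor 1252, so continue squaring. x_1 = 116^2 mod 1253 = 926. Reached i = s−1 = 1 without hitting −1: 1117 is a Miller–Rabin witness and 1253 is composite.
Base 1120: x_0 = 1120^313 mod 1253 = 511. x_0 is neither 1 nor 1252, so continue squaring. x_1 = 511^2 mod 1253 = 497. Reached i = s−1 = 1 without hitting −1: 1120 is a Miller–Rabin witness and 1253 is composite.
The smallest witness among the given bases is 1101.

1101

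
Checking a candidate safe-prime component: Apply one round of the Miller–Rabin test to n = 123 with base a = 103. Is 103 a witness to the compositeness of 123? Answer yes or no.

yes

n − 1 = 122 = 2^1 · 61, so s = 1 and d = 61.
Repeated squaring mod 123: 103^1 ≡ 103, 103^2 ≡ 31, 103^4 ≡ 100, 103^8 ≡ 37, 103^16 ≡ 16, 103^32 ≡ 10.
61 = 32 + 16 + 8 + 4 + 1, so 103^61 ≡ 10·16·37·100·103 ≡ 103 (mod 123).
x_0 = 103^61 mod 123 = 103.
x_0 ∉ {1, 122} and s = 1, so 103 is a Miller–Rabin witness and 123 is composite.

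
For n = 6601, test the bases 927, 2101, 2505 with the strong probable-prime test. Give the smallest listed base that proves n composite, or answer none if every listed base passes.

n − 1 = 6600 = 2^3 · 825, so s = 3 and d = 825.
Base 927: x_0 = 927^825 mod 6601 = 6600. x_0 = 6600 ≡ −1, so 927 is not a witness.
Base 2101: x_0 = 2101^825 mod 6601 = 1. x_0 = 1, so 2101 is not a witness.
Base 2505: x_0 = 2505^825 mod 6601 = 6600. x_0 = 6600 ≡ −1, so 2505 is not a witness.
No listed base is a witness for 6601.

none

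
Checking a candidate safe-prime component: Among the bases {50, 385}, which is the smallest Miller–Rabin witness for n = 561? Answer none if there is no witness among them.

385

n − 1 = 560 = 2^4 · 35, so s = 4 and d = 35.
Base 50: x_0 = 50^35 mod 561 = 560. x_0 = 560 ≡ −1, so 50 is not a witness.
Base 385: x_0 = 385^35 mod 561 = 22. x_0 is neither 1 nor 560, so continue squaring. x_1 = 22^2 mod 561 = 484. x_2 = 484^2 mod 561 = 319. x_3 = 319^2 mod 561 = 220. Reached i = s−1 = 3 without hitting −1: 385 is a Miller–Rabin witness and 561 is composite.
The smallest witness among the given bases is 385.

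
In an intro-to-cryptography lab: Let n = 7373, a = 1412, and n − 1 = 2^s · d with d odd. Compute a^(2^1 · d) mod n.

5073

n − 1 = 7372 = 2^2 · 1843, so s = 2 and d = 1843.
x_0 = 1412^1843 mod 7373 = 4459.
x_1 = 4459^2 mod 7373 = 5073.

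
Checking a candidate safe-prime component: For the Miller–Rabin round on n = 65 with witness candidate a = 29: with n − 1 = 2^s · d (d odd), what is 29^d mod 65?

n − 1 = 64 = 2^6 · 1, so s = 6 and d = 1.
29^1 mod 65 = 29.

29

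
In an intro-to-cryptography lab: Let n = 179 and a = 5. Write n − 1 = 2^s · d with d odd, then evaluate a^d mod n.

n − 1 = 178 = 2^1 · 89, so s = 1 and d = 89.
Repeated squaring mod 179: 5^1 ≡ 5, 5^2 ≡ 25, 5^4 ≡ 88, 5^8 ≡ 47, 5^16 ≡ 61, 5^32 ≡ 141, 5^64 ≡ 12.
89 = 64 + 16 + 8 + 1, so 5^89 ≡ 12·61·47·5 ≡ 1 (mod 179).

1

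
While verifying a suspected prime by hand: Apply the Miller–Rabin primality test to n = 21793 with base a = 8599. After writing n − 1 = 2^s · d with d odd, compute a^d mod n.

n − 1 = 21792 = 2^5 · 681, so s = 5 and d = 681.
8599^681 mod 21793 = 20179.

20179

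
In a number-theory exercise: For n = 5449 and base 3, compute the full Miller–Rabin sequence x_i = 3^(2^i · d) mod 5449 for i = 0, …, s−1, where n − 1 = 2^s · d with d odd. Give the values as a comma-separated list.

n − 1 = 5448 = 2^3 · 681, so s = 3 and d = 681.
x_0 = 3^681 mod 5449 = 5448.
x_1 = 5448^2 mod 5449 = 1.
x_2 = 1^2 mod 5449 = 1.

5448, 1, 1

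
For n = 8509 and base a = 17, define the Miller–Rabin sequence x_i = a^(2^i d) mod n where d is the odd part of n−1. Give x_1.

8305

n − 1 = 8508 = 2^2 · 2127, so s = 2 and d = 2127.
By repeated squaring, 17^2127 ≡ 3476 (mod 8509).
x_0 = 3476.
x_1 = 3476^2 mod 8509 = 8305.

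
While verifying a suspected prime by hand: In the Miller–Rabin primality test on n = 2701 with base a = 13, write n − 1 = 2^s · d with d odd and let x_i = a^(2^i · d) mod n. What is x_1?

2071

n − 1 = 2700 = 2^2 · 675, so s = 2 and d = 675.
x_0 = 13^675 mod 2701 = 1178.
x_1 = 1178^2 mod 2701 = 2071.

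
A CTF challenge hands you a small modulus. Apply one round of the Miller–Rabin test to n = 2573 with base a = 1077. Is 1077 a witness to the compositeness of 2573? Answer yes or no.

n − 1 = 2572 = 2^2 · 643, so s = 2 and d = 643.
Repeated squaring mod 2573: 1077^1 ≡ 1077, 1077^2 ≡ 2079, 1077^4 ≡ 2174, 1077^8 ≡ 2248, 1077^16 ≡ 132, 1077^32 ≡ 1986, 1077^64 ≡ 2360, 1077^128 ≡ 1628, 1077^256 ≡ 194, 1077^512 ≡ 1614.
643 = 512 + 128 + 2 + 1, so 1077^643 ≡ 1614·1628·2079·1077 ≡ 1255 (mod 2573).
x_0 = 1077^643 mod 2573 = 1255.
x_0 is neither 1 nor 2572, so continue squaring.
x_1 = 1255^2 mod 2573 = 349.
Reached i = s−1 = 1 without hitting −1: 1077 is a Miller–Rabin witness and 2573 is composite.

yes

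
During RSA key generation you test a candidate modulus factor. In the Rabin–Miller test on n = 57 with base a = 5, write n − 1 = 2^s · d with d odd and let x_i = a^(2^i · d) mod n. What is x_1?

28

n − 1 = 56 = 2^3 · 7, so s = 3 and d = 7.
x_0 = 5^7 mod 57 = 35.
x_1 = 35^2 mod 57 = 28.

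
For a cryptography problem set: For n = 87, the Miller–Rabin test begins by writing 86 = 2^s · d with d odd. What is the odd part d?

43

Halving: 86 → 43; 43 is odd.
So 86 = 2^1 · 43.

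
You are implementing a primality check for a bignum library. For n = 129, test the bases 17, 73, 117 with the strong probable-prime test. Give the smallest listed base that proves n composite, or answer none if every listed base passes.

n − 1 = 128 = 2^7 · 1, so s = 7 and d = 1.
Base 17: x_0 = 17^1 mod 129 = 17. x_0 is neither 1 nor 128, so continue squaring. x_1 = 17^2 mod 129 = 31. x_2 = 31^2 mod 129 = 58. x_3 = 58^2 mod 129 = 10. x_4 = 10^2 mod 129 = 100. x_5 = 100^2 mod 129 = 67. x_6 = 67^2 mod 129 = 103. Reached i = s−1 = 6 without hitting −1: 17 is a Miller–Rabin witness and 129 is composite.
Base 73: x_0 = 73^1 mod 129 = 73. x_0 is neither 1 nor 128, so continue squaring. x_1 = 73^2 mod 129 = 40. x_2 = 40^2 mod 129 = 52. x_3 = 52^2 mod 129 = 124. x_4 = 124^2 mod 129 = 25. x_5 = 25^2 mod 129 = 109. x_6 = 109^2 mod 129 = 13. Reached i = s−1 = 6 without hitting −1: 73 is a Miller–Rabin witness and 129 is composite.
Base 117: x_0 = 117^1 mod 129 = 117. x_0 is neither 1 nor 128, so continue squaring. x_1 = 117^2 mod 129 = 15. x_2 = 15^2 mod 129 = 96. x_3 = 96^2 mod 129 = 57. x_4 = 57^2 mod 129 = 24. x_5 = 24^2 mod 129 = 60. x_6 = 60^2 mod 129 = 117. Reached i = s−1 = 6 without hitting −1: 117 is a Miller–Rabin witness and 129 is composite.
The smallest witness among the given bases is 17.

17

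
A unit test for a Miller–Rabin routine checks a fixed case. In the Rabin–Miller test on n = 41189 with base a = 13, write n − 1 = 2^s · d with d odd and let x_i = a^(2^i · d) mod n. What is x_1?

n − 1 = 41188 = 2^2 · 10297, so s = 2 and d = 10297.
x_0 = 13^10297 mod 41189 = 27555.
x_1 = 27555^2 mod 41189 = 41188.

41188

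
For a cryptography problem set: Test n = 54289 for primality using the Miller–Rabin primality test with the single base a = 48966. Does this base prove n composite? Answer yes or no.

n − 1 = 54288 = 2^4 · 3393, so s = 4 and d = 3393.
Repeated squaring mod 54289: 48966^1 ≡ 48966, 48966^2 ≡ 49760, 48966^4 ≡ 44888, 48966^8 ≡ 50598, 48966^16 ≡ 51231, 48966^32 ≡ 13656, 48966^64 ≡ 3621, 48966^128 ≡ 27992, 48966^256 ≡ 53216, 48966^512 ≡ 11260, 48966^1024 ≡ 22785, 48966^2048 ≡ 44807.
3393 = 2048 + 1024 + 256 + 64 + 1, so 48966^3393 ≡ 44807·22785·53216·3621·48966 ≡ 24842 (mod 54289).
x_0 = 48966^3393 mod 54289 = 24842.
x_0 is neither 1 nor 54288, so continue squaring.
x_1 = 24842^2 mod 54289 = 21901.
x_2 = 21901^2 mod 54289 = 10486.
x_3 = 10486^2 mod 54289 = 20971.
Reached i = s−1 = 3 without hitting −1: 48966 is a Miller–Rabin witness and 54289 is composite.

yes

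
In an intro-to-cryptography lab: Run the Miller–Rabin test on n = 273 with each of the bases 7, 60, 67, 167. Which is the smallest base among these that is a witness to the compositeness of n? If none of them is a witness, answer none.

7

n − 1 = 272 = 2^4 · 17, so s = 4 and d = 17.
Base 7: x_0 = 7^17 mod 273 = 154. x_0 is neither 1 nor 272, so continue squaring. x_1 = 154^2 mod 273 = 238. x_2 = 238^2 mod 273 = 133. x_3 = 133^2 mod 273 = 217. Reached i = s−1 = 3 without hitting −1: 7 is a Miller–Rabin witness and 273 is composite.
Base 60: x_0 = 60^17 mod 273 = 177. x_0 is neither 1 nor 272, so continue squaring. x_1 = 177^2 mod 273 = 207. x_2 = 207^2 mod 273 = 261. x_3 = 261^2 mod 273 = 144. Reached i = s−1 = 3 without hitting −1: 60 is a Miller–Rabin witness and 273 is composite.
Base 67: x_0 = 67^17 mod 273 = 58. x_0 is neither 1 nor 272, so continue squaring. x_1 = 58^2 mod 273 = 88. x_2 = 88^2 mod 273 = 100. x_3 = 100^2 mod 273 = 172. Reached i = s−1 = 3 without hitting −1: 67 is a Miller–Rabin witness and 273 is composite.
Base 167: x_0 = 167^17 mod 273 = 20. x_0 is neither 1 nor 272, so continue squaring. x_1 = 20^2 mod 273 = 127. x_2 = 127^2 mod 273 = 22. x_3 = 22^2 mod 273 = 211. Reached i = s−1 = 3 without hitting −1: 167 is a Miller–Rabin witness and 273 is composite.
The smallest witness among the given bases is 7.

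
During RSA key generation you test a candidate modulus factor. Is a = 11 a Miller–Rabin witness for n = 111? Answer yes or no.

n − 1 = 110 = 2^1 · 55, so s = 1 and d = 55.
By repeated squaring, 11^55 ≡ 11 (mod 111).
x_0 = 11^55 mod 111 = 11.
x_0 ∉ {1, 110} and s = 1, so 11 is a Miller–Rabin witness and 111 is composite.

yes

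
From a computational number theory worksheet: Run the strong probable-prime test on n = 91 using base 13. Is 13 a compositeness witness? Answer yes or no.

yes

n − 1 = 90 = 2^1 · 45, so s = 1 and d = 45.
x_0 = 13^45 mod 91 = 13.
x_0 ∉ {1, 90} and s = 1, so 13 is a Miller–Rabin witness and 91 is composite.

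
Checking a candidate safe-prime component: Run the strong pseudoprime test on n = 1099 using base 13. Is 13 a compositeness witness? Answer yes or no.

no

n − 1 = 1098 = 2^1 · 549, so s = 1 and d = 549.
x_0 = 13^549 mod 1099 = 1098.
x_0 = 1098 ≡ −1, so 13 is not a witness.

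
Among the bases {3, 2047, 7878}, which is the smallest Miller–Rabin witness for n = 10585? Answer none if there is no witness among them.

n − 1 = 10584 = 2^3 · 1323, so s = 3 and d = 1323.
Base 3: x_0 = 3^1323 mod 10585 = 8422. x_0 is neither 1 nor 10584, so continue squaring. x_1 = 8422^2 mod 10585 = 10584. x_1 ≡ −1, so 3 is not a witness.
Base 2047: x_0 = 2047^1323 mod 10585 = 4188. x_0 is neither 1 nor 10584, so continue squaring. x_1 = 4188^2 mod 10585 = 10584. x_1 ≡ −1, so 2047 is not a witness.
Base 7878: x_0 = 7878^1323 mod 10585 = 5667. x_0 is neither 1 nor 10584, so continue squaring. x_1 = 5667^2 mod 10585 = 10584. x_1 ≡ −1, so 7878 is not a witness.
No listed base is a witness for 10585.

none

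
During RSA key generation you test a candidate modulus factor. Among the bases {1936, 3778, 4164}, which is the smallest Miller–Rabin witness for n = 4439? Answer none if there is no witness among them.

n − 1 = 4438 = 2^1 · 2219, so s = 1 and d = 2219.
Base 1936: x_0 = 1936^2219 mod 4439 = 3183. x_0 ∉ {1, 4438} and s = 1, so 1936 is a Miller–Rabin witness and 4439 is composite.
Base 3778: x_0 = 3778^2219 mod 4439 = 823. x_0 ∉ {1, 4438} and s = 1, so 3778 is a Miller–Rabin witness and 4439 is composite.
Base 4164: x_0 = 4164^2219 mod 4439 = 3911. x_0 ∉ {1, 4438} and s = 1, so 4164 is a Miller–Rabin witness and 4439 is composite.
The smallest witness among the given bases is 1936.

1936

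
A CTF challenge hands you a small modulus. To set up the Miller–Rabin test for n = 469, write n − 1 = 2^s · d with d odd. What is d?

Halving: 468 → 234 → 117; 117 is odd.
So 468 = 2^2 · 117.

117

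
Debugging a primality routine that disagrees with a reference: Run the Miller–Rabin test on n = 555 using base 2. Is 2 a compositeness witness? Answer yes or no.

n − 1 = 554 = 2^1 · 277, so s = 1 and d = 277.
x_0 = 2^277 mod 555 = 242.
x_0 ∉ {1, 554} and s = 1, so 2 is a Miller–Rabin witness and 555 is composite.

yes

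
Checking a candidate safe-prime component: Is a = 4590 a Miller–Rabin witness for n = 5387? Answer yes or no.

n − 1 = 5386 = 2^1 · 2693, so s = 1 and d = 2693.
By repeated squaring, 4590^2693 ≡ 1 (mod 5387).
x_0 = 4590^2693 mod 5387 = 1.
x_0 = 1, so 4590 is not a witness.

no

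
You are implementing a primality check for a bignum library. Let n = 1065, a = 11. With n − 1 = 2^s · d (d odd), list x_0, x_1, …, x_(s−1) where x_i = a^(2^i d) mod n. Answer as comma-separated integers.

776, 451, 1051

n − 1 = 1064 = 2^3 · 133, so s = 3 and d = 133.
x_0 = 11^133 mod 1065 = 776.
x_1 = 776^2 mod 1065 = 451.
x_2 = 451^2 mod 1065 = 1051.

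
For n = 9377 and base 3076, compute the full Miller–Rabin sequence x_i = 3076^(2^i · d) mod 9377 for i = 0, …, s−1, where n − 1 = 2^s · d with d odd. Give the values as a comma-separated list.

n − 1 = 9376 = 2^5 · 293, so s = 5 and d = 293.
x_0 = 3076^293 mod 9377 = 9376.
x_1 = 9376^2 mod 9377 = 1.
x_2 = 1^2 mod 9377 = 1.
x_3 = 1^2 mod 9377 = 1.
x_4 = 1^2 mod 9377 = 1.

9376, 1, 1, 1, 1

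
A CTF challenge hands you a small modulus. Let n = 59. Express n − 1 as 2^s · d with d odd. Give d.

29

Halving: 58 → 29; 29 is odd.
So 58 = 2^1 · 29.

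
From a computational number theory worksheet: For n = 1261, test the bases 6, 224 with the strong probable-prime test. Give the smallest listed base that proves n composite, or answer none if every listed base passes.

n − 1 = 1260 = 2^2 · 315, so s = 2 and d = 315.
Base 6: x_0 = 6^315 mod 1261 = 216. x_0 is neither 1 nor 1260, so continue squaring. x_1 = 216^2 mod 1261 = 1260. x_1 ≡ −1, so 6 is not a witness.
Base 224: x_0 = 224^315 mod 1261 = 651. x_0 is neither 1 nor 1260, so continue squaring. x_1 = 651^2 mod 1261 = 105. Reached i = s−1 = 1 without hitting −1: 224 is a Miller–Rabin witness and 1261 is composite.
The smallest witness among the given bases is 224.

224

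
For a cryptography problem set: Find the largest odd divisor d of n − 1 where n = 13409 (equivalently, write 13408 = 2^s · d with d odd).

Halving: 13408 → 6704 → 3352 → 1676 → 838 → 419; 419 is odd.
So 13408 = 2^5 · 419.

419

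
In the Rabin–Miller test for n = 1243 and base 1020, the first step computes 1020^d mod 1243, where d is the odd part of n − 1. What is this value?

96

n − 1 = 1242 = 2^1 · 621, so s = 1 and d = 621.
By repeated squaring, 1020^621 ≡ 96 (mod 1243).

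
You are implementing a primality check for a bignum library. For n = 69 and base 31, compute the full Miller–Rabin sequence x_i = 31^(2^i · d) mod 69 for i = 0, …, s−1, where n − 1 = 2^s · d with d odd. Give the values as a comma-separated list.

n − 1 = 68 = 2^2 · 17, so s = 2 and d = 17.
x_0 = 31^17 mod 69 = 13.
x_1 = 13^2 mod 69 = 31.

13, 31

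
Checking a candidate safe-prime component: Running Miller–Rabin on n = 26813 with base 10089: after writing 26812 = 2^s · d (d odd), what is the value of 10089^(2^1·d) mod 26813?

1

n − 1 = 26812 = 2^2 · 6703, so s = 2 and d = 6703.
Repeated squaring mod 26813: 10089^1 ≡ 10089, 10089^2 ≡ 5773, 10089^4 ≡ 25783, 10089^8 ≡ 15193, 10089^16 ≡ 20945, 10089^32 ≡ 5532, 10089^64 ≡ 9391, 10089^128 ≡ 2924, 10089^256 ≡ 23242, 10089^512 ≡ 15866, 10089^1024 ≡ 9512, 10089^2048 ≡ 11082, 10089^4096 ≡ 7184.
6703 = 4096 + 2048 + 512 + 32 + 8 + 4 + 2 + 1, so 10089^6703 ≡ 7184·11082·15866·5532·15193·25783·5773·10089 ≡ 26812 (mod 26813).
x_0 = 26812.
x_1 = 26812^2 mod 26813 = 1.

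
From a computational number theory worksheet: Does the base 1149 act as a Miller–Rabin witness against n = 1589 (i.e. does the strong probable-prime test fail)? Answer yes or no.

n − 1 = 1588 = 2^2 · 397, so s = 2 and d = 397.
Repeated squaring mod 1589: 1149^1 ≡ 1149, 1149^2 ≡ 1331, 1149^4 ≡ 1415, 1149^8 ≡ 85, 1149^16 ≡ 869, 1149^32 ≡ 386, 1149^64 ≡ 1219, 1149^128 ≡ 246, 1149^256 ≡ 134.
397 = 256 + 128 + 8 + 4 + 1, so 1149^397 ≡ 134·246·85·1415·1149 ≡ 960 (mod 1589).
x_0 = 1149^397 mod 1589 = 960.
x_0 is neither 1 nor 1588, so continue squaring.
x_1 = 960^2 mod 1589 = 1569.
Reached i = s−1 = 1 without hitting −1: 1149 is a Miller–Rabin witness and 1589 is composite.

yes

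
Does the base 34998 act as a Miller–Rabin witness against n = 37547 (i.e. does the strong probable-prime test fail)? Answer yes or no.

n − 1 = 37546 = 2^1 · 18773, so s = 1 and d = 18773.
Repeated squaring mod 37547: 34998^1 ≡ 34998, 34998^2 ≡ 1770, 34998^4 ≡ 16499, 34998^8 ≡ 1251, 34998^16 ≡ 25574, 34998^32 ≡ 35830, 34998^64 ≡ 19423, 34998^128 ≡ 18220, 34998^256 ≡ 15373, 34998^512 ≡ 8311, 34998^1024 ≡ 23788, 34998^2048 ≡ 35654, 34998^4096 ≡ 16484, 34998^8192 ≡ 32164, 34998^16384 ≡ 27952.
18773 = 16384 + 2048 + 256 + 64 + 16 + 4 + 1, so 34998^18773 ≡ 27952·35654·15373·19423·25574·16499·34998 ≡ 1 (mod 37547).
x_0 = 34998^18773 mod 37547 = 1.
x_0 = 1, so 34998 is not a witness.

no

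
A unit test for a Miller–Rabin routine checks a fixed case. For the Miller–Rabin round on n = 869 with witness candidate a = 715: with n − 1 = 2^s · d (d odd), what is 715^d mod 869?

n − 1 = 868 = 2^2 · 217, so s = 2 and d = 217.
715^217 mod 869 = 506.

506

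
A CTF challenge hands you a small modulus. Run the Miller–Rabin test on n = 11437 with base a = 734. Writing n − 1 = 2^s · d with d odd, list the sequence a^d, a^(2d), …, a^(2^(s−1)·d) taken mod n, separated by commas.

7178, 11436

n − 1 = 11436 = 2^2 · 2859, so s = 2 and d = 2859.
x_0 = 734^2859 mod 11437 = 7178.
x_1 = 7178^2 mod 11437 = 11436.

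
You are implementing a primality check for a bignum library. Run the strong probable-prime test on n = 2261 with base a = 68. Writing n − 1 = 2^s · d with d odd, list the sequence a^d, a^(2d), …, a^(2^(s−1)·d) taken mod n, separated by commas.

68, 102

n − 1 = 2260 = 2^2 · 565, so s = 2 and d = 565.
x_0 = 68^565 mod 2261 = 68.
x_1 = 68^2 mod 2261 = 102.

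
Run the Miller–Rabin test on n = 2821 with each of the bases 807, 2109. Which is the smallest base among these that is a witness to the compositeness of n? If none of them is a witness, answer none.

n − 1 = 2820 = 2^2 · 705, so s = 2 and d = 705.
Base 807: x_0 = 807^705 mod 2821 = 1. x_0 = 1, so 807 is not a witness.
Base 2109: x_0 = 2109^705 mod 2821 = 1. x_0 = 1, so 2109 is not a witness.
No listed base is a witness for 2821.

none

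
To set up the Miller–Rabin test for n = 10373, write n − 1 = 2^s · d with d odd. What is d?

Halving: 10372 → 5186 → 2593; 2593 is odd.
So 10372 = 2^2 · 2593.

2593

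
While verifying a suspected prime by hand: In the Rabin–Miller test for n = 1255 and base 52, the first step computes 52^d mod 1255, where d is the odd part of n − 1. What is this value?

n − 1 = 1254 = 2^1 · 627, so s = 1 and d = 627.
By repeated squaring, 52^627 ≡ 1198 (mod 1255).

1198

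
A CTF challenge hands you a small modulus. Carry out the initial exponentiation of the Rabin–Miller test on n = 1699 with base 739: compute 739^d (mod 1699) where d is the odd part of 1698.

n − 1 = 1698 = 2^1 · 849, so s = 1 and d = 849.
739^849 mod 1699 = 1.

1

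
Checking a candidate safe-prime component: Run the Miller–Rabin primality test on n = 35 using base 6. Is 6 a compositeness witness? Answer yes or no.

n − 1 = 34 = 2^1 · 17, so s = 1 and d = 17.
x_0 = 6^17 mod 35 = 6.
x_0 ∉ {1, 34} and s = 1, so 6 is a Miller–Rabin witness and 35 is composite.

yes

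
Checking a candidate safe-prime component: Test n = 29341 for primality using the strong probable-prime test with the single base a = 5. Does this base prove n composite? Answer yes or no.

yes

n − 1 = 29340 = 2^2 · 7335, so s = 2 and d = 7335.
Repeated squaring mod 29341: 5^1 ≡ 5, 5^2 ≡ 25, 5^4 ≡ 625, 5^8 ≡ 9192, 5^16 ≡ 20125, 5^32 ≡ 21802, 5^64 ≡ 3004, 5^128 ≡ 16329, 5^256 ≡ 14574, 5^512 ≡ 1977, 5^1024 ≡ 6176, 5^2048 ≡ 29017, 5^4096 ≡ 16953.
7335 = 4096 + 2048 + 1024 + 128 + 32 + 4 + 2 + 1, so 5^7335 ≡ 16953·29017·6176·16329·21802·625·25·5 ≡ 15127 (mod 29341).
x_0 = 5^7335 mod 29341 = 15127.
x_0 is neither 1 nor 29340, so continue squaring.
x_1 = 15127^2 mod 29341 = 25011.
Reached i = s−1 = 1 without hitting −1: 5 is a Miller–Rabin witness and 29341 is composite.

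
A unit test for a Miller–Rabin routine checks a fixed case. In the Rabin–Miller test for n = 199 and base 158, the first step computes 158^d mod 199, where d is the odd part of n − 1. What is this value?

1

n − 1 = 198 = 2^1 · 99, so s = 1 and d = 99.
158^99 mod 199 = 1.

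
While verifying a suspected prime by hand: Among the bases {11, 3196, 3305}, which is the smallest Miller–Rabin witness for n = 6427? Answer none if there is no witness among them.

none

n − 1 = 6426 = 2^1 · 3213, so s = 1 and d = 3213.
Base 11: x_0 = 11^3213 mod 6427 = 6426. x_0 = 6426 ≡ −1, so 11 is not a witness.
Base 3196: x_0 = 3196^3213 mod 6427 = 1. x_0 = 1, so 3196 is not a witness.
Base 3305: x_0 = 3305^3213 mod 6427 = 1. x_0 = 1, so 3305 is not a witness.
No listed base is a witness for 6427.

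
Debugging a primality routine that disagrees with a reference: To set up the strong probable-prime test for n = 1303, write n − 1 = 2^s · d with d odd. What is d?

651

Halving: 1302 → 651; 651 is odd.
So 1302 = 2^1 · 651.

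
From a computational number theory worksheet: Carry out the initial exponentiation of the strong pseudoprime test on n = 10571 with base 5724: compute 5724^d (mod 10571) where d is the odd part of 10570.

6535

n − 1 = 10570 = 2^1 · 5285, so s = 1 and d = 5285.
Repeated squaring mod 10571: 5724^1 ≡ 5724, 5724^2 ≡ 4647, 5724^4 ≡ 8627, 5724^8 ≡ 5289, 5724^16 ≡ 2655, 5724^32 ≡ 8739, 5724^64 ≡ 5217, 5724^128 ≡ 7335, 5724^256 ≡ 6406, 5724^512 ≡ 214, 5724^1024 ≡ 3512, 5724^2048 ≡ 8358, 5724^4096 ≡ 2996.
5285 = 4096 + 1024 + 128 + 32 + 4 + 1, so 5724^5285 ≡ 2996·3512·7335·8739·8627·5724 ≡ 6535 (mod 10571).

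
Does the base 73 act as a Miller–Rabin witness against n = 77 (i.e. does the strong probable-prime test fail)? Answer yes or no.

n − 1 = 76 = 2^2 · 19, so s = 2 and d = 19.
x_0 = 73^19 mod 77 = 52.
x_0 is neither 1 nor 76, so continue squaring.
x_1 = 52^2 mod 77 = 9.
Reached i = s−1 = 1 without hitting −1: 73 is a Miller–Rabin witness and 77 is composite.

yes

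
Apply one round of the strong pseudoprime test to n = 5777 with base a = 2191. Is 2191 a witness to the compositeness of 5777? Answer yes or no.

n − 1 = 5776 = 2^4 · 361, so s = 4 and d = 361.
By repeated squaring, 2191^361 ≡ 822 (mod 5777).
x_0 = 2191^361 mod 5777 = 822.
x_0 is neither 1 nor 5776, so continue squaring.
x_1 = 822^2 mod 5777 = 5552.
x_2 = 5552^2 mod 5777 = 4409.
x_3 = 4409^2 mod 5777 = 5453.
Reached i = s−1 = 3 without hitting −1: 2191 is a Miller–Rabin witness and 5777 is composite.

yes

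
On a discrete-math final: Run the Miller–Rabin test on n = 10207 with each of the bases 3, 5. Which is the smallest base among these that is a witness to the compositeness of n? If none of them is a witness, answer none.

n − 1 = 10206 = 2^1 · 5103, so s = 1 and d = 5103.
Base 3: x_0 = 3^5103 mod 10207 = 1377. x_0 ∉ {1, 10206} and s = 1, so 3 is a Miller–Rabin witness and 10207 is composite.
Base 5: x_0 = 5^5103 mod 10207 = 4732. x_0 ∉ {1, 10206} and s = 1, so 5 is a Miller–Rabin witness and 10207 is composite.
The smallest witness among the given bases is 3.

3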